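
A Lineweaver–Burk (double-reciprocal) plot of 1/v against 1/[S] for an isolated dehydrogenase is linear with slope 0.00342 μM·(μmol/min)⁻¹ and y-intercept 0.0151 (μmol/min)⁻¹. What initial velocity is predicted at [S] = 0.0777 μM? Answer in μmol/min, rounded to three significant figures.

16.9 μmol/min

The y-intercept is 1/Vmax, so Vmax = 1/0.0151 = 66.2 μmol/min.
The slope is Km/Vmax, so Km = 0.00342 × 66.2 = 0.226 μM.
Then v = 66.2 × 0.0777/(0.226 + 0.0777) = 16.9 μmol/min.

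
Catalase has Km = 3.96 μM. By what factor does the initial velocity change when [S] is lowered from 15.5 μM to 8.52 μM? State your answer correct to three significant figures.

0.857

Since Vmax cancels, v₂/v₁ = [S]₂(Km+[S]₁) / [S]₁(Km+[S]₂).
= 8.52×(3.96+15.5) / (15.5×(3.96+8.52)) = 165.8/193.4 = 0.857.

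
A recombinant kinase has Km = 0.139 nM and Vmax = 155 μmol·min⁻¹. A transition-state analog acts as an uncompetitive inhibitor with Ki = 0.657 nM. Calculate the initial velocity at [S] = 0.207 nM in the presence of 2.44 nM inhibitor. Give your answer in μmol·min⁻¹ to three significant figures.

With α = 1 + [I]/Ki = 1 + 2.44/0.657 = 4.714, the uncompetitive rate law is v = (Vmax/α)·[S] / (Km/α + [S]).
v = (155/4.714)×0.207 / (0.139/4.714 + 0.207) = 6.807/0.2365 = 28.8 μmol·min⁻¹.

28.8 μmol·min⁻¹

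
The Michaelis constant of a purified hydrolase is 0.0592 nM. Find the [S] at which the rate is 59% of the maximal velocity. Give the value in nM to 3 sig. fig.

0.0852 nM

v/Vmax = [S]/(Km+[S]) = 0.59, so [S] = Km·0.59/(1 − 0.59) = 0.0592 × 1.439.
[S] = 0.0852 nM.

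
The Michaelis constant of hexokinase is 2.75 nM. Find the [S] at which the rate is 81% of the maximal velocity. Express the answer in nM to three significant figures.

v/Vmax = [S]/(Km+[S]) = 0.81, so [S] = Km·0.81/(1 − 0.81) = 2.75 × 4.263.
[S] = 11.7 nM.

11.7 nM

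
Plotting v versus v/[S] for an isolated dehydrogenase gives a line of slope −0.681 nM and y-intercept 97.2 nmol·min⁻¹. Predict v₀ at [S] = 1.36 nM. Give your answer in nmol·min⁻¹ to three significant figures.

In the Eadie–Hofstee form v = Vmax − Km·(v/[S]), the slope is −Km and the intercept is Vmax, so Km = 0.681 nM and Vmax = 97.2 nmol·min⁻¹.
v = 97.2 × 1.36/(0.681 + 1.36) = 64.8 nmol·min⁻¹.

64.8 nmol·min⁻¹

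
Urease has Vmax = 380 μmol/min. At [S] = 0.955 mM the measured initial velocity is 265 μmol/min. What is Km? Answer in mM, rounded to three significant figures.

v/Vmax = 265/380 = 0.6974 = [S]/(Km+[S]).
So Km + [S] = [S]/0.6974 = 1.369 mM, giving Km = 1.369 − 0.955 = 0.414 mM.

0.414 mM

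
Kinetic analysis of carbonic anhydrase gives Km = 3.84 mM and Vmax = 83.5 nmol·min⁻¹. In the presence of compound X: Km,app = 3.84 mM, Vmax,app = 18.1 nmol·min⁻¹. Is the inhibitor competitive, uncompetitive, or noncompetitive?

Vmax decreases (83.5 → 18.1 nmol·min⁻¹) while Km is unchanged — pure noncompetitive inhibition.

noncompetitive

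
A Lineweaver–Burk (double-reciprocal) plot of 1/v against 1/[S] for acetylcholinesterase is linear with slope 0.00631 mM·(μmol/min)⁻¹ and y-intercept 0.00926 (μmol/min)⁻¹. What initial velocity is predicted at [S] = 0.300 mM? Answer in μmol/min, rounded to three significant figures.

33.0 μmol/min

The y-intercept is 1/Vmax, so Vmax = 1/0.00926 = 108 μmol/min.
The slope is Km/Vmax, so Km = 0.00631 × 108 = 0.681 mM.
Then v = 108 × 0.300/(0.681 + 0.300) = 33.0 μmol/min.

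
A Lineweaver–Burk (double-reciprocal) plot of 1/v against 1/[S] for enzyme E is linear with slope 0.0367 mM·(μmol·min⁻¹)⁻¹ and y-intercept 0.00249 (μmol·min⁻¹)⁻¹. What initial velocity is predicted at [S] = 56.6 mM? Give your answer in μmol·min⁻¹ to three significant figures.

The y-intercept is 1/Vmax, so Vmax = 1/0.00249 = 402 μmol·min⁻¹.
The slope is Km/Vmax, so Km = 0.0367 × 402 = 14.7 mM.
Then v = 402 × 56.6/(14.7 + 56.6) = 319 μmol·min⁻¹.

319 μmol·min⁻¹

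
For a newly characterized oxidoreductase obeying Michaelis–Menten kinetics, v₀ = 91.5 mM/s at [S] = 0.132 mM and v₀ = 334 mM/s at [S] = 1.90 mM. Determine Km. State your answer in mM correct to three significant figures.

0.469 mM

In reciprocal form, 1/v = (Km/Vmax)·(1/[S]) + 1/Vmax. The two points give (1/[S], 1/v) = (7.576, 0.01093) and (0.5263, 0.002994).
Slope = (0.01093 − 0.002994)/(7.576 − 0.5263) = 0.001126; intercept = 0.01093 − 0.001126×7.576 = 0.002402.
Vmax = 1/intercept = 416 mM/s; Km = slope × Vmax = 0.001126 × 416 = 0.469 mM.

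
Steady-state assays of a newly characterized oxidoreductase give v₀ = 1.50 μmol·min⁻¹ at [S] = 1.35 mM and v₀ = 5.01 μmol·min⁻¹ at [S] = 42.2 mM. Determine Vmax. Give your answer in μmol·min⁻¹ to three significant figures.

5.43 μmol·min⁻¹

In reciprocal form, 1/v = (Km/Vmax)·(1/[S]) + 1/Vmax. The two points give (1/[S], 1/v) = (0.7407, 0.6667) and (0.02370, 0.1996).
Slope = (0.6667 − 0.1996)/(0.7407 − 0.02370) = 0.6514; intercept = 0.6667 − 0.6514×0.7407 = 0.1842.
Vmax = 1/intercept = 5.43 μmol·min⁻¹; Km = slope × Vmax = 0.6514 × 5.43 = 3.54 mM.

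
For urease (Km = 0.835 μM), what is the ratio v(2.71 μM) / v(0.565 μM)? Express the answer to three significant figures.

1.89

The fractional saturations are [S]/(Km+[S]) = 0.565/1.400 = 0.4036 and 2.71/3.545 = 0.7645.
v₂/v₁ is just their ratio: 0.7645/0.4036 = 1.89.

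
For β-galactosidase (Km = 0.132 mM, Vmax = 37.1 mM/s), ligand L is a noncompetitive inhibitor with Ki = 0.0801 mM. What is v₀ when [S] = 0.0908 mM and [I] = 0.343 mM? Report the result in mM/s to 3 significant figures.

With α = 1 + [I]/Ki = 1 + 0.343/0.0801 = 5.282, the noncompetitive rate law is v = (Vmax/α)·[S] / (Km + [S]).
v = (37.1/5.282)×0.0908 / (0.132 + 0.0908) = 0.6377/0.2228 = 2.86 mM/s.

2.86 mM/s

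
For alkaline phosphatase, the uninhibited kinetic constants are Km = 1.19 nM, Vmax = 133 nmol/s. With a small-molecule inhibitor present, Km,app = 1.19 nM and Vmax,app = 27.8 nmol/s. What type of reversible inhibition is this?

Vmax decreases (133 → 27.8 nmol/s) while Km is unchanged — pure noncompetitive inhibition.

noncompetitive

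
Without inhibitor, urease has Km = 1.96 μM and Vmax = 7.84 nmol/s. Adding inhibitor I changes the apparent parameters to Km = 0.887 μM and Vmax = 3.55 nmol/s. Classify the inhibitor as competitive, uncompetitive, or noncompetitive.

Both Km and Vmax decrease by the same factor (~2.21-fold) — characteristic of uncompetitive inhibition.

uncompetitive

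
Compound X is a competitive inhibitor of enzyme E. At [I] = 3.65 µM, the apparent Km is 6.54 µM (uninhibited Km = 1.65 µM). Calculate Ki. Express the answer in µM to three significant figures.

1.23 µM

Competitive: Km,app = α·Km with α = 1 + [I]/Ki.
α = Km,app/Km = 6.54/1.65 = 3.964.
Since α = 1 + [I]/Ki, [I]/Ki = 3.964 − 1 = 2.964 and Ki = 3.65/2.964 = 1.23 µM.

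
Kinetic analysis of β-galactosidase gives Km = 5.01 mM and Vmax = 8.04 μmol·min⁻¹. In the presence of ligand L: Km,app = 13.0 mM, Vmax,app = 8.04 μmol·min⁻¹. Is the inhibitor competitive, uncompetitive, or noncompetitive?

Km increases (5.01 → 13.0 mM) while Vmax is unchanged — the hallmark of competitive inhibition.

competitive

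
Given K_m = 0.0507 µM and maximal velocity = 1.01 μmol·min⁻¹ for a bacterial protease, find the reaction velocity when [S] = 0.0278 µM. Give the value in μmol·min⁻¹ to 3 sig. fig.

[S]/(Km+[S]) = 0.0278/0.07850 = 0.3541, the fractional saturation.
v = 0.3541 × Vmax = 0.3541 × 1.01 = 0.358 μmol·min⁻¹.

0.358 μmol·min⁻¹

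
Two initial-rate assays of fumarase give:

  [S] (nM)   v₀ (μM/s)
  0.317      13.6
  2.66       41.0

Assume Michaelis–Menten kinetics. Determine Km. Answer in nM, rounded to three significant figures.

0.997 nM

From v = Vmax[S]/(Km+[S]), each point gives Vmax = v(Km+[S])/[S].
Equating: 13.6(Km+0.317)/0.317 = 41.0(Km+2.66)/2.66.
42.90·Km + 13.6 = 15.41·Km + 41.0, so (42.90 − 15.41)·Km = 41.0 − 13.6.
Km = 27.40/27.49 = 0.997 nM; then Vmax = 13.6(0.997+0.317)/0.317 = 56.4 μM/s.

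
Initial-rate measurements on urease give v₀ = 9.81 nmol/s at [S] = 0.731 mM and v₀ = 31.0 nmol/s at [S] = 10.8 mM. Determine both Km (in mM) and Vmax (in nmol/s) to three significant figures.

From v = Vmax[S]/(Km+[S]), each point gives Vmax = v(Km+[S])/[S].
Equating: 9.81(Km+0.731)/0.731 = 31.0(Km+10.8)/10.8.
13.42·Km + 9.81 = 2.870·Km + 31.0, so (13.42 − 2.870)·Km = 31.0 − 9.81.
Km = 21.19/10.55 = 2.01 mM; then Vmax = 9.81(2.01+0.731)/0.731 = 36.8 nmol/s.

Km = 2.01 mM; Vmax = 36.8 nmol/s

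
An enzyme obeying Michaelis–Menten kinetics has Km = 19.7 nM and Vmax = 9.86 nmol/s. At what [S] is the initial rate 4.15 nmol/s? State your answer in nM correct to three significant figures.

14.3 nM

Rearranging v = Vmax[S]/(Km+[S]) gives [S] = Km·v/(Vmax − v).
[S] = 19.7 × 4.15 / (9.86 − 4.15) = 81.76/5.710 = 14.3 nM.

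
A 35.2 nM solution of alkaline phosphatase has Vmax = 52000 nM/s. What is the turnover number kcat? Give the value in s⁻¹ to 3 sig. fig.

1480 s⁻¹

kcat = Vmax/[E]total = 52000 nM/s / 35.2 nM = 1480 s⁻¹.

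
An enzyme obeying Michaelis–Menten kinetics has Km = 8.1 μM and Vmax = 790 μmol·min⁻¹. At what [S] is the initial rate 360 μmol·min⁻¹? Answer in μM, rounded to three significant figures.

6.78 μM

Rearranging v = Vmax[S]/(Km+[S]) gives [S] = Km·v/(Vmax − v).
[S] = 8.1 × 360 / (790 − 360) = 2916/430.0 = 6.78 μM.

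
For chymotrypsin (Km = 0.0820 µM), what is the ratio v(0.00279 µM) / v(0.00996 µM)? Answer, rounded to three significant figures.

0.304

The fractional saturations are [S]/(Km+[S]) = 0.00996/0.09196 = 0.1083 and 0.00279/0.08479 = 0.03290.
v₂/v₁ is just their ratio: 0.03290/0.1083 = 0.304.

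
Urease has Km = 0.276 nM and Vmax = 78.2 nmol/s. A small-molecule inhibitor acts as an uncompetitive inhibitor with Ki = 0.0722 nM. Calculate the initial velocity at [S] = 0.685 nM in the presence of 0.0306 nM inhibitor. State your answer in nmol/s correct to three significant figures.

With α = 1 + [I]/Ki = 1 + 0.0306/0.0722 = 1.424, the uncompetitive rate law is v = (Vmax/α)·[S] / (Km/α + [S]).
v = (78.2/1.424)×0.685 / (0.276/1.424 + 0.685) = 37.62/0.8788 = 42.8 nmol/s.

42.8 nmol/s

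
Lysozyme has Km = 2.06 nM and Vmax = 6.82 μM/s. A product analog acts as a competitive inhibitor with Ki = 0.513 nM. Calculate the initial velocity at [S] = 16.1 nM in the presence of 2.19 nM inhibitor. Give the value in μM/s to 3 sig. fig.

4.07 μM/s

With α = 1 + [I]/Ki = 1 + 2.19/0.513 = 5.269, the competitive rate law is v = Vmax[S] / (αKm + [S]).
v = 6.82×16.1 / (5.269×2.06 + 16.1) = 109.8/26.95 = 4.07 μM/s.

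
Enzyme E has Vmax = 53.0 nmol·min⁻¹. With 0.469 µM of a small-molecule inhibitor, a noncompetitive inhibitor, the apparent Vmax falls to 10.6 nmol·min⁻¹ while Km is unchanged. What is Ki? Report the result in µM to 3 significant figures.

Noncompetitive: Vmax,app = Vmax/α with α = 1 + [I]/Ki.
α = Vmax/Vmax,app = 53.0/10.6 = 5.000.
Ki = [I]/(α − 1) = 0.469/4.000 = 0.117 µM.

0.117 µM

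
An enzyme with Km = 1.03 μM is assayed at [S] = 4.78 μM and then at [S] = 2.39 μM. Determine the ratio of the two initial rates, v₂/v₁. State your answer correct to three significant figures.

Since Vmax cancels, v₂/v₁ = [S]₂(Km+[S]₁) / [S]₁(Km+[S]₂).
= 2.39×(1.03+4.78) / (4.78×(1.03+2.39)) = 13.89/16.35 = 0.849.

0.849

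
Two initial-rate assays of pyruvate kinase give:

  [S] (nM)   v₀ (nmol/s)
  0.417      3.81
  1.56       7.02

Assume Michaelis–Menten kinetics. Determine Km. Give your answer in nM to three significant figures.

0.692 nM

From v = Vmax[S]/(Km+[S]), each point gives Vmax = v(Km+[S])/[S].
Equating: 3.81(Km+0.417)/0.417 = 7.02(Km+1.56)/1.56.
9.137·Km + 3.81 = 4.500·Km + 7.02, so (9.137 − 4.500)·Km = 7.02 − 3.81.
Km = 3.210/4.637 = 0.692 nM; then Vmax = 3.81(0.692+0.417)/0.417 = 10.1 nmol/s.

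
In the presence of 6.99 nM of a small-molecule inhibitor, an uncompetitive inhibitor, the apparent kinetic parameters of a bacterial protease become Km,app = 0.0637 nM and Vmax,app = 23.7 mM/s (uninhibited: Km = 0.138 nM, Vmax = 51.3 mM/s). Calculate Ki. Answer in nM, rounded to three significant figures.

6.00 nM

Uncompetitive: Vmax,app = Vmax/α (and Km,app = Km/α) with α = 1 + [I]/Ki.
α = Vmax/Vmax,app = 51.3/23.7 = 2.165.
Since α = 1 + [I]/Ki, [I]/Ki = 2.165 − 1 = 1.165 and Ki = 6.99/1.165 = 6.00 nM.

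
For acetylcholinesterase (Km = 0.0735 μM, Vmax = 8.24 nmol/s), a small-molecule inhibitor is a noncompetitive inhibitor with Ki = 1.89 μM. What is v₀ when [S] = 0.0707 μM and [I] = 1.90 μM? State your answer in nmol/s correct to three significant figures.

2.01 nmol/s

α = 1 + [I]/Ki = 1 + 1.90/1.89 = 2.005.
For a noncompetitive inhibitor, Vmax is reduced to Vmax/α while Km is unchanged: Km,app = 0.0735 μM, Vmax,app = 4.11 nmol/s.
v = Vmax,app·[S]/(Km,app + [S]) = 4.11 × 0.0707/(0.0735 + 0.0707) = 2.01 nmol/s.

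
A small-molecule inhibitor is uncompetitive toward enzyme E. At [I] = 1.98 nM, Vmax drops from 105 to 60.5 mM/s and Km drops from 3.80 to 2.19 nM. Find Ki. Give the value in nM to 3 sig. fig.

2.69 nM

Uncompetitive: Vmax,app = Vmax/α (and Km,app = Km/α) with α = 1 + [I]/Ki.
α = Vmax/Vmax,app = 105/60.5 = 1.736.
Since α = 1 + [I]/Ki, [I]/Ki = 1.736 − 1 = 0.7355 and Ki = 1.98/0.7355 = 2.69 nM.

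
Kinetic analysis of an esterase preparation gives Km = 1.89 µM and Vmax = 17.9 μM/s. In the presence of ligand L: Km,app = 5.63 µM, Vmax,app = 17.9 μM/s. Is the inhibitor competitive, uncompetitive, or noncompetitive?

competitive

Km increases (1.89 → 5.63 µM) while Vmax is unchanged — the hallmark of competitive inhibition.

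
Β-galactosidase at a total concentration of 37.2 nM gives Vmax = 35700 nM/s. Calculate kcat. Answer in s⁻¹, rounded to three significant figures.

kcat = Vmax/[E]total = 35700 nM/s / 37.2 nM = 960 s⁻¹.

960 s⁻¹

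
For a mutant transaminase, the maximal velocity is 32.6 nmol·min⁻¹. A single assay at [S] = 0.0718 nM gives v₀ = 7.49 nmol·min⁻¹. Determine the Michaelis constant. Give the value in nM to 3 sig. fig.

0.241 nM

From v = Vmax[S]/(Km+[S]), Km = [S](Vmax − v)/v.
Km = 0.0718 × (32.6 − 7.49) / 7.49 = 1.803/7.49 = 0.241 nM.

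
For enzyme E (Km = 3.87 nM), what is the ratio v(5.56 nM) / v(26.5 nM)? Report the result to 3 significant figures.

0.676

The fractional saturations are [S]/(Km+[S]) = 26.5/30.37 = 0.8726 and 5.56/9.430 = 0.5896.
v₂/v₁ is just their ratio: 0.5896/0.8726 = 0.676.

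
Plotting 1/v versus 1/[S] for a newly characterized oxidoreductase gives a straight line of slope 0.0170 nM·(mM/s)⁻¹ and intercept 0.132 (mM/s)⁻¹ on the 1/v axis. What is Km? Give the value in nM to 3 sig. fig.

0.129 nM

y-intercept = 1/Vmax ⇒ Vmax = 7.58 mM/s; slope = Km/Vmax ⇒ Km = slope × Vmax.
Km = 0.0170 × 7.58 = 0.129 nM.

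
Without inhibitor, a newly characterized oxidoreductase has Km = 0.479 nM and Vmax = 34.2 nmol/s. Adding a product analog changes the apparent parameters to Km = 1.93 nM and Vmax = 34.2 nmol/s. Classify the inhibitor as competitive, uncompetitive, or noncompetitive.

competitive

Km increases (0.479 → 1.93 nM) while Vmax is unchanged — the hallmark of competitive inhibition.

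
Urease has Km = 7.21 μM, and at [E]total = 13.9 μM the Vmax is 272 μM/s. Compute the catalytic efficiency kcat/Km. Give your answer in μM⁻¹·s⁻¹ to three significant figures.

kcat = Vmax/[E]total = 272/13.9 = 19.6 s⁻¹.
kcat/Km = 19.6/7.21 = 2.71 μM⁻¹·s⁻¹.

2.71 μM⁻¹·s⁻¹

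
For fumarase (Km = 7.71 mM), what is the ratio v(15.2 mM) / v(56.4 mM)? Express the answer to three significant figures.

0.754

The fractional saturations are [S]/(Km+[S]) = 56.4/64.11 = 0.8797 and 15.2/22.91 = 0.6635.
v₂/v₁ is just their ratio: 0.6635/0.8797 = 0.754.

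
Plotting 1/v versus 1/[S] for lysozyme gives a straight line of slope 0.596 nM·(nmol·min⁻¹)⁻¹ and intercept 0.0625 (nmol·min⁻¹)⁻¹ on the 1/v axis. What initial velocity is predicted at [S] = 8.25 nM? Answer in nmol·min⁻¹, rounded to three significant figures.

7.42 nmol·min⁻¹

The y-intercept is 1/Vmax, so Vmax = 1/0.0625 = 16.0 nmol·min⁻¹.
The slope is Km/Vmax, so Km = 0.596 × 16.0 = 9.54 nM.
Then v = 16.0 × 8.25/(9.54 + 8.25) = 7.42 nmol·min⁻¹.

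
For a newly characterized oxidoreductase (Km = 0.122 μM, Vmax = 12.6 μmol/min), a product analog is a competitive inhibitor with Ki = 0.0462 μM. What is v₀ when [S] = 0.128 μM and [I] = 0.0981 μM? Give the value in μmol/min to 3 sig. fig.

3.17 μmol/min

α = 1 + [I]/Ki = 1 + 0.0981/0.0462 = 3.123.
For a competitive inhibitor, Vmax is unchanged and the apparent Km becomes α·Km: Km,app = 0.381 μM, Vmax,app = 12.6 μmol/min.
v = Vmax,app·[S]/(Km,app + [S]) = 12.6 × 0.128/(0.381 + 0.128) = 3.17 μmol/min.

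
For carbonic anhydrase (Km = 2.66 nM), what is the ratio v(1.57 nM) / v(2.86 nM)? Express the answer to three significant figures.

The fractional saturations are [S]/(Km+[S]) = 2.86/5.520 = 0.5181 and 1.57/4.230 = 0.3712.
v₂/v₁ is just their ratio: 0.3712/0.5181 = 0.716.

0.716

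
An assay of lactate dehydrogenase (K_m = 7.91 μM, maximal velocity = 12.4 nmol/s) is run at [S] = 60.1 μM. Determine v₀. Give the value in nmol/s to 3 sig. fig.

11.0 nmol/s

v = Vmax·[S]/(Km + [S]) = 12.4 × 60.1 / (7.91 + 60.1)
  = 745.2 / 68.01 = 11.0 nmol/s.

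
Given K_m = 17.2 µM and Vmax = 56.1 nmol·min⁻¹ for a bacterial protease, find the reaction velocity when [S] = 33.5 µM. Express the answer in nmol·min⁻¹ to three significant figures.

[S]/(Km+[S]) = 33.5/50.70 = 0.6607, the fractional saturation.
v = 0.6607 × Vmax = 0.6607 × 56.1 = 37.1 nmol·min⁻¹.

37.1 nmol·min⁻¹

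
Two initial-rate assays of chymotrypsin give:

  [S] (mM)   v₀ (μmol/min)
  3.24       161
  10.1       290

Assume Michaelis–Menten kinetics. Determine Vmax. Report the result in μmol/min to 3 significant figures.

467 μmol/min

From v = Vmax[S]/(Km+[S]), each point gives Vmax = v(Km+[S])/[S].
Equating: 161(Km+3.24)/3.24 = 290(Km+10.1)/10.1.
49.69·Km + 161 = 28.71·Km + 290, so (49.69 − 28.71)·Km = 290 − 161.
Km = 129.0/20.98 = 6.15 mM; then Vmax = 161(6.15+3.24)/3.24 = 467 μmol/min.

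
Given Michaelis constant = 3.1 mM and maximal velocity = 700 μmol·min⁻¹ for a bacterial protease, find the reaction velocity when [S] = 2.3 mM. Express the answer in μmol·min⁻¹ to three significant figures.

v = Vmax·[S]/(Km + [S]) = 700 × 2.3 / (3.1 + 2.3)
  = 1610 / 5.400 = 298 μmol·min⁻¹.

298 μmol·min⁻¹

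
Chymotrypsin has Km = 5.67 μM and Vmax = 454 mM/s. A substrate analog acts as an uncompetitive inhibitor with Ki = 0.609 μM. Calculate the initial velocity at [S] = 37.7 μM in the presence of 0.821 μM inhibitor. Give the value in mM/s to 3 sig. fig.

With α = 1 + [I]/Ki = 1 + 0.821/0.609 = 2.348, the uncompetitive rate law is v = (Vmax/α)·[S] / (Km/α + [S]).
v = (454/2.348)×37.7 / (5.67/2.348 + 37.7) = 7289/40.11 = 182 mM/s.

182 mM/s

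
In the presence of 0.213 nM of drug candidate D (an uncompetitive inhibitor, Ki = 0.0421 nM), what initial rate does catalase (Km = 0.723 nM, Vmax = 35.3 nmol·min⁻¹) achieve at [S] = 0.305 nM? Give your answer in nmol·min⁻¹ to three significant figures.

4.19 nmol·min⁻¹

α = 1 + [I]/Ki = 1 + 0.213/0.0421 = 6.059.
For an uncompetitive inhibitor, both parameters are divided by α, giving Vmax/α and Km/α: Km,app = 0.119 nM, Vmax,app = 5.83 nmol·min⁻¹.
v = Vmax,app·[S]/(Km,app + [S]) = 5.83 × 0.305/(0.119 + 0.305) = 4.19 nmol·min⁻¹.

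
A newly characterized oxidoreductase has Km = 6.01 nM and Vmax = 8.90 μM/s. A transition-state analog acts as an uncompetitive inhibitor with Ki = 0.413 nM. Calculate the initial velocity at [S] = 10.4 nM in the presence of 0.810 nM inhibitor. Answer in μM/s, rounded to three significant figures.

With α = 1 + [I]/Ki = 1 + 0.810/0.413 = 2.961, the uncompetitive rate law is v = (Vmax/α)·[S] / (Km/α + [S]).
v = (8.90/2.961)×10.4 / (6.01/2.961 + 10.4) = 31.26/12.43 = 2.51 μM/s.

2.51 μM/s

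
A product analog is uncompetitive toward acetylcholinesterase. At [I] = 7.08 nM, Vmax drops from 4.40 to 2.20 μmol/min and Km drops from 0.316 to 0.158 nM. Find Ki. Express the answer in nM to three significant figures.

Uncompetitive: Vmax,app = Vmax/α (and Km,app = Km/α) with α = 1 + [I]/Ki.
α = Vmax/Vmax,app = 4.40/2.20 = 2.000.
Ki = [I]/(α − 1) = 7.08/1.000 = 7.08 nM.

7.08 nM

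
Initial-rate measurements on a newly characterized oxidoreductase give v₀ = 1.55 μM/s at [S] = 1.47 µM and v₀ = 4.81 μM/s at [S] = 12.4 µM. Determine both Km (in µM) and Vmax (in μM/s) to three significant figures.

Km = 4.89 µM; Vmax = 6.71 μM/s

In reciprocal form, 1/v = (Km/Vmax)·(1/[S]) + 1/Vmax. The two points give (1/[S], 1/v) = (0.6803, 0.6452) and (0.08065, 0.2079).
Slope = (0.6452 − 0.2079)/(0.6803 − 0.08065) = 0.7292; intercept = 0.6452 − 0.7292×0.6803 = 0.1491.
Vmax = 1/intercept = 6.71 μM/s; Km = slope × Vmax = 0.7292 × 6.71 = 4.89 µM.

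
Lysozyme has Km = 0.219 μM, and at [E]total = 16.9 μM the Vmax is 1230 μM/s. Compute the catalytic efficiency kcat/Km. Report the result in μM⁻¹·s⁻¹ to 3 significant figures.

kcat = Vmax/[E]total = 1230/16.9 = 72.8 s⁻¹.
kcat/Km = 72.8/0.219 = 332 μM⁻¹·s⁻¹.

332 μM⁻¹·s⁻¹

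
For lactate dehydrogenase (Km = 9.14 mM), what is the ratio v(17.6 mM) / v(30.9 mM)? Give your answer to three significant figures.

Since Vmax cancels, v₂/v₁ = [S]₂(Km+[S]₁) / [S]₁(Km+[S]₂).
= 17.6×(9.14+30.9) / (30.9×(9.14+17.6)) = 704.7/826.3 = 0.853.

0.853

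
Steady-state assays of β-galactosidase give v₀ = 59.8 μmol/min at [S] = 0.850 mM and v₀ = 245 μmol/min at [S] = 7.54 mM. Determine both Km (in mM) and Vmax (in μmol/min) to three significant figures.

Km = 4.89 mM; Vmax = 404 μmol/min

In reciprocal form, 1/v = (Km/Vmax)·(1/[S]) + 1/Vmax. The two points give (1/[S], 1/v) = (1.176, 0.01672) and (0.1326, 0.004082).
Slope = (0.01672 − 0.004082)/(1.176 − 0.1326) = 0.01211; intercept = 0.01672 − 0.01211×1.176 = 0.002476.
Vmax = 1/intercept = 404 μmol/min; Km = slope × Vmax = 0.01211 × 404 = 4.89 mM.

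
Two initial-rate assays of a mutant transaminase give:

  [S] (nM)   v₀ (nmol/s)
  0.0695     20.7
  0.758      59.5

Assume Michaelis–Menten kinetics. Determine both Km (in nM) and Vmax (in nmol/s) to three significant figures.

From v = Vmax[S]/(Km+[S]), each point gives Vmax = v(Km+[S])/[S].
Equating: 20.7(Km+0.0695)/0.0695 = 59.5(Km+0.758)/0.758.
297.8·Km + 20.7 = 78.50·Km + 59.5, so (297.8 − 78.50)·Km = 59.5 − 20.7.
Km = 38.80/219.3 = 0.177 nM; then Vmax = 20.7(0.177+0.0695)/0.0695 = 73.4 nmol/s.

Km = 0.177 nM; Vmax = 73.4 nmol/s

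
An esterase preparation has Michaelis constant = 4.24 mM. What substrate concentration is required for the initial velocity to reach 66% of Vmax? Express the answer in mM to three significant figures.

v/Vmax = [S]/(Km+[S]) = 0.66, so [S] = Km·0.66/(1 − 0.66) = 4.24 × 1.941.
[S] = 8.23 mM.

8.23 mM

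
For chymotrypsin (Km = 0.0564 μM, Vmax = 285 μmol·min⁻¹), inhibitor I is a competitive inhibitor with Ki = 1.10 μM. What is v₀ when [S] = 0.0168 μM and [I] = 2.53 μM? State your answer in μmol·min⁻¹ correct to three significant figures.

23.6 μmol·min⁻¹

With α = 1 + [I]/Ki = 1 + 2.53/1.10 = 3.300, the competitive rate law is v = Vmax[S] / (αKm + [S]).
v = 285×0.0168 / (3.300×0.0564 + 0.0168) = 4.788/0.2029 = 23.6 μmol·min⁻¹.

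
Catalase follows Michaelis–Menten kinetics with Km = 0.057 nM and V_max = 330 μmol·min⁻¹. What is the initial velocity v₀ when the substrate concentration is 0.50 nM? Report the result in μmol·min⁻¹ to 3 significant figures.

v = Vmax·[S]/(Km + [S]) = 330 × 0.50 / (0.057 + 0.50)
  = 165.0 / 0.5570 = 296 μmol·min⁻¹.

296 μmol·min⁻¹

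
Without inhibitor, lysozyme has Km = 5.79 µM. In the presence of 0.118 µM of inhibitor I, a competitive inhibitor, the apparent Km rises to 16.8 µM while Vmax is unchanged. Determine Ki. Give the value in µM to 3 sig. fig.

Competitive: Km,app = α·Km with α = 1 + [I]/Ki.
α = Km,app/Km = 16.8/5.79 = 2.902.
Ki = [I]/(α − 1) = 0.118/1.902 = 0.0621 µM.

0.0621 µM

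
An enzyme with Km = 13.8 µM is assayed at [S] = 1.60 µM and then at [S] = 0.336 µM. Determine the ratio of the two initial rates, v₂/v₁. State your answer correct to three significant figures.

0.229

The fractional saturations are [S]/(Km+[S]) = 1.60/15.40 = 0.1039 and 0.336/14.14 = 0.02377.
v₂/v₁ is just their ratio: 0.02377/0.1039 = 0.229.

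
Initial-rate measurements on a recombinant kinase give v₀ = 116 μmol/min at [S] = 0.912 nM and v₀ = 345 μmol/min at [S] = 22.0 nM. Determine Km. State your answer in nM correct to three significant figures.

2.05 nM

In reciprocal form, 1/v = (Km/Vmax)·(1/[S]) + 1/Vmax. The two points give (1/[S], 1/v) = (1.096, 0.008621) and (0.04545, 0.002899).
Slope = (0.008621 − 0.002899)/(1.096 − 0.04545) = 0.005444; intercept = 0.008621 − 0.005444×1.096 = 0.002651.
Vmax = 1/intercept = 377 μmol/min; Km = slope × Vmax = 0.005444 × 377 = 2.05 nM.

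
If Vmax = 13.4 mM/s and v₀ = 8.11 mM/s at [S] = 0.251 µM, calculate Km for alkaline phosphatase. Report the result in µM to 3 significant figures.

v/Vmax = 8.11/13.4 = 0.6052 = [S]/(Km+[S]).
So Km + [S] = [S]/0.6052 = 0.4147 µM, giving Km = 0.4147 − 0.251 = 0.164 µM.

0.164 µM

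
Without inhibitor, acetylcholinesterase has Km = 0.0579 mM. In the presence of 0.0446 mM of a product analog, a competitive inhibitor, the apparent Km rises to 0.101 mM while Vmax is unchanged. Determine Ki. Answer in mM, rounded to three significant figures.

Competitive: Km,app = α·Km with α = 1 + [I]/Ki.
α = Km,app/Km = 0.101/0.0579 = 1.744.
Ki = [I]/(α − 1) = 0.0446/0.7444 = 0.0599 mM.

0.0599 mM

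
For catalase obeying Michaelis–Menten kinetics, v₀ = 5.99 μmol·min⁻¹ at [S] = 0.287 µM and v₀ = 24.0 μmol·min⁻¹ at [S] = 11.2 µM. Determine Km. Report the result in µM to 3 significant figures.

0.962 µM

From v = Vmax[S]/(Km+[S]), each point gives Vmax = v(Km+[S])/[S].
Equating: 5.99(Km+0.287)/0.287 = 24.0(Km+11.2)/11.2.
20.87·Km + 5.99 = 2.143·Km + 24.0, so (20.87 − 2.143)·Km = 24.0 − 5.99.
Km = 18.01/18.73 = 0.962 µM; then Vmax = 5.99(0.962+0.287)/0.287 = 26.1 μmol·min⁻¹.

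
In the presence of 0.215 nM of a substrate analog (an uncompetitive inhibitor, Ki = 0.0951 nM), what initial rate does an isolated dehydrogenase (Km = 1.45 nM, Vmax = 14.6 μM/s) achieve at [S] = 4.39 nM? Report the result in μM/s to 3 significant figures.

α = 1 + [I]/Ki = 1 + 0.215/0.0951 = 3.261.
For an uncompetitive inhibitor, both parameters are divided by α, giving Vmax/α and Km/α: Km,app = 0.445 nM, Vmax,app = 4.48 μM/s.
v = Vmax,app·[S]/(Km,app + [S]) = 4.48 × 4.39/(0.445 + 4.39) = 4.07 μM/s.

4.07 μM/s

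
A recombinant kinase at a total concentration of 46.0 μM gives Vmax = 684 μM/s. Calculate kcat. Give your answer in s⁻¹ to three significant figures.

kcat = Vmax/[E]total = 684 μM/s / 46.0 μM = 14.9 s⁻¹.

14.9 s⁻¹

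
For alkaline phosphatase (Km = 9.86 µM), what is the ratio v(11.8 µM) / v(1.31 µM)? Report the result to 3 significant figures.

The fractional saturations are [S]/(Km+[S]) = 1.31/11.17 = 0.1173 and 11.8/21.66 = 0.5448.
v₂/v₁ is just their ratio: 0.5448/0.1173 = 4.65.

4.65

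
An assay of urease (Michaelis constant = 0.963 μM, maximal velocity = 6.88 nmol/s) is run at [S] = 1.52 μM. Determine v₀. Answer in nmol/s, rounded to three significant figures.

4.21 nmol/s

v = Vmax·[S]/(Km + [S]) = 6.88 × 1.52 / (0.963 + 1.52)
  = 10.46 / 2.483 = 4.21 nmol/s.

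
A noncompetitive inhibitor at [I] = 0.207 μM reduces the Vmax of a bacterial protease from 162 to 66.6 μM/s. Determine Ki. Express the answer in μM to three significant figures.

Noncompetitive: Vmax,app = Vmax/α with α = 1 + [I]/Ki.
α = Vmax/Vmax,app = 162/66.6 = 2.432.
Since α = 1 + [I]/Ki, [I]/Ki = 2.432 − 1 = 1.432 and Ki = 0.207/1.432 = 0.145 μM.

0.145 μM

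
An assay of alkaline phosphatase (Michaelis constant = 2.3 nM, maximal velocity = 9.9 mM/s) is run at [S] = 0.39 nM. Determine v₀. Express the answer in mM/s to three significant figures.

[S]/(Km+[S]) = 0.39/2.690 = 0.1450, the fractional saturation.
v = 0.1450 × Vmax = 0.1450 × 9.9 = 1.44 mM/s.

1.44 mM/s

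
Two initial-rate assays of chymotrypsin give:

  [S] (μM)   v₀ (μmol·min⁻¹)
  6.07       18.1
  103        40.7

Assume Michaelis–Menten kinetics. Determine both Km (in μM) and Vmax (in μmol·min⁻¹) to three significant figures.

From v = Vmax[S]/(Km+[S]), each point gives Vmax = v(Km+[S])/[S].
Equating: 18.1(Km+6.07)/6.07 = 40.7(Km+103)/103.
2.982·Km + 18.1 = 0.3951·Km + 40.7, so (2.982 − 0.3951)·Km = 40.7 − 18.1.
Km = 22.60/2.587 = 8.74 μM; then Vmax = 18.1(8.74+6.07)/6.07 = 44.2 μmol·min⁻¹.

Km = 8.74 μM; Vmax = 44.2 μmol·min⁻¹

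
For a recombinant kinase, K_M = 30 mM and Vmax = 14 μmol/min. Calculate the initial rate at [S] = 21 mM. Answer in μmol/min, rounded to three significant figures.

[S]/(Km+[S]) = 21/51.00 = 0.4118, the fractional saturation.
v = 0.4118 × Vmax = 0.4118 × 14 = 5.76 μmol/min.

5.76 μmol/min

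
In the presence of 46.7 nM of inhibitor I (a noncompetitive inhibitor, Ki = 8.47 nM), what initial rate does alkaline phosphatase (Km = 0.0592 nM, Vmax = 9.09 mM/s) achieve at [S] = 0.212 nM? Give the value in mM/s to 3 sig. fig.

1.09 mM/s

α = 1 + [I]/Ki = 1 + 46.7/8.47 = 6.514.
For a noncompetitive inhibitor, Vmax is reduced to Vmax/α while Km is unchanged: Km,app = 0.0592 nM, Vmax,app = 1.40 mM/s.
v = Vmax,app·[S]/(Km,app + [S]) = 1.40 × 0.212/(0.0592 + 0.212) = 1.09 mM/s.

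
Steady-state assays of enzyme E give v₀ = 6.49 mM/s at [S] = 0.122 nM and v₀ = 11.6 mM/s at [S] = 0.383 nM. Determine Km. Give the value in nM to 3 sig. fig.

In reciprocal form, 1/v = (Km/Vmax)·(1/[S]) + 1/Vmax. The two points give (1/[S], 1/v) = (8.197, 0.1541) and (2.611, 0.08621).
Slope = (0.1541 − 0.08621)/(8.197 − 2.611) = 0.01215; intercept = 0.1541 − 0.01215×8.197 = 0.05448.
Vmax = 1/intercept = 18.4 mM/s; Km = slope × Vmax = 0.01215 × 18.4 = 0.223 nM.

0.223 nM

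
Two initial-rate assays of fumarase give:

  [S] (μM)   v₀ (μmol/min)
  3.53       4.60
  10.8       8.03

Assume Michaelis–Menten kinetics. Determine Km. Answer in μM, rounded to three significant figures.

6.13 μM

From v = Vmax[S]/(Km+[S]), each point gives Vmax = v(Km+[S])/[S].
Equating: 4.60(Km+3.53)/3.53 = 8.03(Km+10.8)/10.8.
1.303·Km + 4.60 = 0.7435·Km + 8.03, so (1.303 − 0.7435)·Km = 8.03 − 4.60.
Km = 3.430/0.5596 = 6.13 μM; then Vmax = 4.60(6.13+3.53)/3.53 = 12.6 μmol/min.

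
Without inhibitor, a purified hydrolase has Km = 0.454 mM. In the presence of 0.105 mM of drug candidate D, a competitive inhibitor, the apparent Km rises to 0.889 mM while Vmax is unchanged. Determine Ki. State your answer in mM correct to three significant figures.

0.110 mM

Competitive: Km,app = α·Km with α = 1 + [I]/Ki.
α = Km,app/Km = 0.889/0.454 = 1.958.
Ki = [I]/(α − 1) = 0.105/0.9581 = 0.110 mM.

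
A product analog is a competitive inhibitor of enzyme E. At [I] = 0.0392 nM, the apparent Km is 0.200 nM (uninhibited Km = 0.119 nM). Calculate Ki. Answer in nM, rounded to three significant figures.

0.0576 nM

Competitive: Km,app = α·Km with α = 1 + [I]/Ki.
α = Km,app/Km = 0.200/0.119 = 1.681.
Since α = 1 + [I]/Ki, [I]/Ki = 1.681 − 1 = 0.6807 and Ki = 0.0392/0.6807 = 0.0576 nM.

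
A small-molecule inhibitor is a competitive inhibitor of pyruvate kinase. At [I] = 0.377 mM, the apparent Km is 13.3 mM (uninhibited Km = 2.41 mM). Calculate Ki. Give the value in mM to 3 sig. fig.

0.0834 mM

Competitive: Km,app = α·Km with α = 1 + [I]/Ki.
α = Km,app/Km = 13.3/2.41 = 5.519.
Since α = 1 + [I]/Ki, [I]/Ki = 5.519 − 1 = 4.519 and Ki = 0.377/4.519 = 0.0834 mM.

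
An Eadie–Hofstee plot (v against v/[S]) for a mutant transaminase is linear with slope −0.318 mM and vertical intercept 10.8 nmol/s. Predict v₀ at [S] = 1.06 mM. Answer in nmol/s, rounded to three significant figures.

In the Eadie–Hofstee form v = Vmax − Km·(v/[S]), the slope is −Km and the intercept is Vmax, so Km = 0.318 mM and Vmax = 10.8 nmol/s.
v = 10.8 × 1.06/(0.318 + 1.06) = 8.31 nmol/s.

8.31 nmol/s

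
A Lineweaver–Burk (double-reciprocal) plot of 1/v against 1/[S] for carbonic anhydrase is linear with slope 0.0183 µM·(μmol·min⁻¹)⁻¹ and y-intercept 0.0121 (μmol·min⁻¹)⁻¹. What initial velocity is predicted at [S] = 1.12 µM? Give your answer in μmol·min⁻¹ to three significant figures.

The y-intercept is 1/Vmax, so Vmax = 1/0.0121 = 82.6 μmol·min⁻¹.
The slope is Km/Vmax, so Km = 0.0183 × 82.6 = 1.51 µM.
Then v = 82.6 × 1.12/(1.51 + 1.12) = 35.2 μmol·min⁻¹.

35.2 μmol·min⁻¹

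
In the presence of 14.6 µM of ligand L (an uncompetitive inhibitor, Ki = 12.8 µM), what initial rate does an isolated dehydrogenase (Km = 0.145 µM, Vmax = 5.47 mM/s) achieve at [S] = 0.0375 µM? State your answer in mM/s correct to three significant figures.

α = 1 + [I]/Ki = 1 + 14.6/12.8 = 2.141.
For an uncompetitive inhibitor, both parameters are divided by α, giving Vmax/α and Km/α: Km,app = 0.0677 µM, Vmax,app = 2.56 mM/s.
v = Vmax,app·[S]/(Km,app + [S]) = 2.56 × 0.0375/(0.0677 + 0.0375) = 0.911 mM/s.

0.911 mM/s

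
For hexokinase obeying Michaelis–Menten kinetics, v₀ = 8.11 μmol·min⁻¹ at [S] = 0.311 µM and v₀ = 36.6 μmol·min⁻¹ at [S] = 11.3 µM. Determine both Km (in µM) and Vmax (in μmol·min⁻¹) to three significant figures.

From v = Vmax[S]/(Km+[S]), each point gives Vmax = v(Km+[S])/[S].
Equating: 8.11(Km+0.311)/0.311 = 36.6(Km+11.3)/11.3.
26.08·Km + 8.11 = 3.239·Km + 36.6, so (26.08 − 3.239)·Km = 36.6 − 8.11.
Km = 28.49/22.84 = 1.25 µM; then Vmax = 8.11(1.25+0.311)/0.311 = 40.6 μmol·min⁻¹.

Km = 1.25 µM; Vmax = 40.6 μmol·min⁻¹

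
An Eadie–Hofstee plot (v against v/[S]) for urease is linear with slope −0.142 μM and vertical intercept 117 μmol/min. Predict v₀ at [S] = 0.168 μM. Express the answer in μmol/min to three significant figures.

63.4 μmol/min

In the Eadie–Hofstee form v = Vmax − Km·(v/[S]), the slope is −Km and the intercept is Vmax, so Km = 0.142 μM and Vmax = 117 μmol/min.
v = 117 × 0.168/(0.142 + 0.168) = 63.4 μmol/min.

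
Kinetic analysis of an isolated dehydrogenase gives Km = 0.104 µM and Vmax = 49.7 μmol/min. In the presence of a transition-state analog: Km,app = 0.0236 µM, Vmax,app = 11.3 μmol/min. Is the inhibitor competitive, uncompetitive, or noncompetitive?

uncompetitive

Both Km and Vmax decrease by the same factor (~4.41-fold) — characteristic of uncompetitive inhibition.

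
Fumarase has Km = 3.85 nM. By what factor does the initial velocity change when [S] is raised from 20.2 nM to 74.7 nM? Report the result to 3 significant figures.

The fractional saturations are [S]/(Km+[S]) = 20.2/24.05 = 0.8399 and 74.7/78.55 = 0.9510.
v₂/v₁ is just their ratio: 0.9510/0.8399 = 1.13.

1.13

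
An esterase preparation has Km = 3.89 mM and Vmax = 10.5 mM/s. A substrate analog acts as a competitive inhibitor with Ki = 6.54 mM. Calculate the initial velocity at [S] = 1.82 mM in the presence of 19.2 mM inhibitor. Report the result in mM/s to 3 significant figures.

α = 1 + [I]/Ki = 1 + 19.2/6.54 = 3.936.
For a competitive inhibitor, Vmax is unchanged and the apparent Km becomes α·Km: Km,app = 15.3 mM, Vmax,app = 10.5 mM/s.
v = Vmax,app·[S]/(Km,app + [S]) = 10.5 × 1.82/(15.3 + 1.82) = 1.12 mM/s.

1.12 mM/s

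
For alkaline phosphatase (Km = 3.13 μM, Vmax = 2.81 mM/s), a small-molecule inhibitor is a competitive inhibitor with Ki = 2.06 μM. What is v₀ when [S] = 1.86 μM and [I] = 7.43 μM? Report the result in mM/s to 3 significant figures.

0.321 mM/s

With α = 1 + [I]/Ki = 1 + 7.43/2.06 = 4.607, the competitive rate law is v = Vmax[S] / (αKm + [S]).
v = 2.81×1.86 / (4.607×3.13 + 1.86) = 5.227/16.28 = 0.321 mM/s.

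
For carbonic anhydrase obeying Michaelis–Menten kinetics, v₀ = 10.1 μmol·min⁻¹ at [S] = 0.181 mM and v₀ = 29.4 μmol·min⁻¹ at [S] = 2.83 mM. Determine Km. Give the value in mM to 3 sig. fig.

0.425 mM

In reciprocal form, 1/v = (Km/Vmax)·(1/[S]) + 1/Vmax. The two points give (1/[S], 1/v) = (5.525, 0.09901) and (0.3534, 0.03401).
Slope = (0.09901 − 0.03401)/(5.525 − 0.3534) = 0.01257; intercept = 0.09901 − 0.01257×5.525 = 0.02957.
Vmax = 1/intercept = 33.8 μmol·min⁻¹; Km = slope × Vmax = 0.01257 × 33.8 = 0.425 mM.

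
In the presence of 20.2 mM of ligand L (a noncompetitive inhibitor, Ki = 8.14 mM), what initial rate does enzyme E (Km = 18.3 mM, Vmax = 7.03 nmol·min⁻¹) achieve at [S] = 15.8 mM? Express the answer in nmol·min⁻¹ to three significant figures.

With α = 1 + [I]/Ki = 1 + 20.2/8.14 = 3.482, the noncompetitive rate law is v = (Vmax/α)·[S] / (Km + [S]).
v = (7.03/3.482)×15.8 / (18.3 + 15.8) = 31.90/34.10 = 0.936 nmol·min⁻¹.

0.936 nmol·min⁻¹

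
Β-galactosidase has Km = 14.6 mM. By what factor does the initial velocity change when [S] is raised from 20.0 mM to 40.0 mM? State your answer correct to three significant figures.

1.27

The fractional saturations are [S]/(Km+[S]) = 20.0/34.60 = 0.5780 and 40.0/54.60 = 0.7326.
v₂/v₁ is just their ratio: 0.7326/0.5780 = 1.27.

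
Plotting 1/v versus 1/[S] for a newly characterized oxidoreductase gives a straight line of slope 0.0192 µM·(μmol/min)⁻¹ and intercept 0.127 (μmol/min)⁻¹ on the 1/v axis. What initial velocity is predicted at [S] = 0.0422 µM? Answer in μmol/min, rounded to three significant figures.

The y-intercept is 1/Vmax, so Vmax = 1/0.127 = 7.87 μmol/min.
The slope is Km/Vmax, so Km = 0.0192 × 7.87 = 0.151 µM.
Then v = 7.87 × 0.0422/(0.151 + 0.0422) = 1.72 μmol/min.

1.72 μmol/min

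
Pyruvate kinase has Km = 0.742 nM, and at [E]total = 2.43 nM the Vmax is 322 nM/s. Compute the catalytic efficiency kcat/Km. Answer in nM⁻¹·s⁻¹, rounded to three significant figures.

kcat = Vmax/[E]total = 322/2.43 = 133 s⁻¹.
kcat/Km = 133/0.742 = 179 nM⁻¹·s⁻¹.

179 nM⁻¹·s⁻¹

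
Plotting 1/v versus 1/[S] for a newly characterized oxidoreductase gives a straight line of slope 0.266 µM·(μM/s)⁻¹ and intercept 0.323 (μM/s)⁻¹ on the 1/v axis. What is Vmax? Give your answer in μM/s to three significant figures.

The y-intercept of a Lineweaver–Burk plot equals 1/Vmax, so Vmax = 1/0.323 = 3.10 μM/s.

3.10 μM/s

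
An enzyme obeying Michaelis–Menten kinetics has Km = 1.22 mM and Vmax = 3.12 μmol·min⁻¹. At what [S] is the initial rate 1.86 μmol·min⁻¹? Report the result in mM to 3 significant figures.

1.80 mM

The required fractional saturation is v/Vmax = 1.86/3.12 = 0.5962.
Then [S]/(Km+[S]) = 0.5962 ⇒ [S] = 1.22 × 0.5962/(1 − 0.5962) = 1.80 mM.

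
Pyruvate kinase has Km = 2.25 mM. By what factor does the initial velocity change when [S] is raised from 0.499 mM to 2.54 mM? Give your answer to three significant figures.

Since Vmax cancels, v₂/v₁ = [S]₂(Km+[S]₁) / [S]₁(Km+[S]₂).
= 2.54×(2.25+0.499) / (0.499×(2.25+2.54)) = 6.982/2.390 = 2.92.

2.92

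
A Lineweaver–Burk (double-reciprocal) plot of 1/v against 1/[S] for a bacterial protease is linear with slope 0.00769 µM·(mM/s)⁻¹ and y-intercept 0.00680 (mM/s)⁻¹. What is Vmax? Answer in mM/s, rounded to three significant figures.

The y-intercept of a Lineweaver–Burk plot equals 1/Vmax, so Vmax = 1/0.00680 = 147 mM/s.

147 mM/s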